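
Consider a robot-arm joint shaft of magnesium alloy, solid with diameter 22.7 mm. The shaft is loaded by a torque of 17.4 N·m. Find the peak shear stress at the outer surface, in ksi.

1.10 ksi

J = πd⁴/32 = π(0.0227)⁴/32 = 2.607×10^-8 m⁴.
τ_max = T·r/J = 17.40 × 0.0113 / 2.607×10^-8 = 7.576×10^6 Pa.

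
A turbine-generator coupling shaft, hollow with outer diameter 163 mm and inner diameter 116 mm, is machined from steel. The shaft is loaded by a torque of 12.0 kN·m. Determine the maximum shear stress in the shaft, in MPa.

19.0 MPa

J = π(d_o⁴ − d_i⁴)/32 = π(0.163⁴ − 0.116⁴)/32 = 5.153×10^-5 m⁴.
τ_max = T·r/J = 12000 × 0.0815 / 5.153×10^-5 = 1.898×10^7 Pa.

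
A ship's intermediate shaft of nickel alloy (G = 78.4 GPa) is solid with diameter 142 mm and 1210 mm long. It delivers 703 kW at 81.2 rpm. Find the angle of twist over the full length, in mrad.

32.0 mrad

ω = 2π·81.2/60 = 8.503 rad/s, so T = P/ω = 703×10³ / 8.503 = 82670 N·m.
J = πd⁴/32 = π(0.142)⁴/32 = 3.992×10^-5 m⁴.
θ = T·L/(G·J) = 82670 × 1.21 / (78.4×10⁹ × 3.992×10^-5) = 0.03197 rad.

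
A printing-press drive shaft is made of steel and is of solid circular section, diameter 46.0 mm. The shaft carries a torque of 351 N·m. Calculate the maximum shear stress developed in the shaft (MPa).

J = πd⁴/32 = π(0.0460)⁴/32 = 4.396×10^-7 m⁴.
τ_max = T·r/J = 351.0 × 0.0230 / 4.396×10^-7 = 1.837×10^7 Pa.

18.4 MPa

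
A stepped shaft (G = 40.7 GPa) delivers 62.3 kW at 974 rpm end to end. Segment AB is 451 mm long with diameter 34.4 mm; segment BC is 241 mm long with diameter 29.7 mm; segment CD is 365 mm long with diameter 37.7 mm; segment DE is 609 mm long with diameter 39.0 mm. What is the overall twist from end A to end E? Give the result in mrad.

164 mrad

ω = 2π·974/60 = 102.0 rad/s, so T = P/ω = 62.3×10³ / 102.0 = 610.8 N·m.
J_AB = π(0.0344)⁴/32 = 1.37×10^-7 m⁴; J_BC = π(0.0297)⁴/32 = 7.64×10^-8 m⁴; J_CD = π(0.0377)⁴/32 = 1.98×10^-7 m⁴; J_DE = π(0.0390)⁴/32 = 2.27×10^-7 m⁴.
θ = (T/G)·Σ L_i/J_i = (610.8/40.7×10⁹)·(0.451/1.37×10^-7 + 0.241/7.64×10^-8 + 0.365/1.98×10^-7 + 0.609/2.27×10^-7) = 0.1644 rad.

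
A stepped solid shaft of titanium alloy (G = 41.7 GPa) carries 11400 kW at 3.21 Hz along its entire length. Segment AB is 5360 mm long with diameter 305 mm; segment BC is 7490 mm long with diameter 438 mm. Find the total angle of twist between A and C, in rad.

ω = 2π·3.21 = 20.17 rad/s, so T = P/ω = 11400×10³ / 20.17 = 565200 N·m.
J_AB = π(0.305)⁴/32 = 8.50×10^-4 m⁴; J_BC = π(0.438)⁴/32 = 3.61×10^-3 m⁴.
θ = (T/G)·Σ L_i/J_i = (565200/41.7×10⁹)·(5.36/8.50×10^-4 + 7.49/3.61×10^-3) = 0.1136 rad.

0.114 rad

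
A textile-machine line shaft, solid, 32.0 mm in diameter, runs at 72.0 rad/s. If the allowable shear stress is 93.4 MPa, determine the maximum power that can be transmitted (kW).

J = πd⁴/32 = π(0.0320)⁴/32 = 1.029×10^-7 m⁴.
T_max = τ_allow·J/r = 9.34×10^7 × 1.029×10^-7 / 0.0160 = 600.9 N·m.
ω = 72.0 rad/s, so P_max = T_max·ω = 4.327×10^4 W.

43.3 kW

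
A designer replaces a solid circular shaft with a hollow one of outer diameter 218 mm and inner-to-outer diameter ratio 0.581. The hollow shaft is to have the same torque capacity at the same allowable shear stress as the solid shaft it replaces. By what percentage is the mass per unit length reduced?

Equal τ_max and T ⇒ the solid shaft needs d_s³ = d_o³(1−k⁴), so d_s = 218·(1−0.581⁴)^(1/3) = 209.4 mm.
Area ratio A_h/A_s = d_o²(1−k²)/d_s² = (1−k²)/(1−k⁴)^(2/3) = 0.7181.
Mass saving = 1 − 0.7181 = 28.2 %.

28.2 %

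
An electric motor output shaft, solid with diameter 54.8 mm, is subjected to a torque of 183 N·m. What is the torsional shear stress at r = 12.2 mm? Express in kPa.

2520 kPa

J = πd⁴/32 = π(0.0548)⁴/32 = 8.854×10^-7 m⁴.
Shear stress varies linearly with radius: τ = T·r/J = 183.0 × 0.0122 / 8.854×10^-7 = 2.522×10^6 Pa.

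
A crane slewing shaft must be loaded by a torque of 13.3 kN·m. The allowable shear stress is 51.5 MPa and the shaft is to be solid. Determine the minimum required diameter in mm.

110 mm

For a solid shaft τ_max = 16T/(πd³), so d = (16T/(π τ_allow))^(1/3) = (16·13300/(π·5.15×10^7))^(1/3) = 0.1096 m.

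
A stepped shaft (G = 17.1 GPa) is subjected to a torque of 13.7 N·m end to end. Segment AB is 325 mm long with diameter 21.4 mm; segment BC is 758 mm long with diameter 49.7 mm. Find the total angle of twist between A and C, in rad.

0.0137 rad

J_AB = π(0.0214)⁴/32 = 2.06×10^-8 m⁴; J_BC = π(0.0497)⁴/32 = 5.99×10^-7 m⁴.
θ = (T/G)·Σ L_i/J_i = (13.70/17.1×10⁹)·(0.325/2.06×10^-8 + 0.758/5.99×10^-7) = 0.01366 rad.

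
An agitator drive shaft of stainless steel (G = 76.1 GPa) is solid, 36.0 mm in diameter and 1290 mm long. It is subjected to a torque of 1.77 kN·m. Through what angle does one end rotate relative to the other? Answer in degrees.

J = πd⁴/32 = π(0.0360)⁴/32 = 1.649×10^-7 m⁴.
θ = T·L/(G·J) = 1770 × 1.29 / (76.1×10⁹ × 1.649×10^-7) = 0.1820 rad.

10.4°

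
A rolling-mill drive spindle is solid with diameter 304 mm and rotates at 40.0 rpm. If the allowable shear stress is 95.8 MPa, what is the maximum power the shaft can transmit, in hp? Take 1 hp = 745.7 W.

2970 hp

J = πd⁴/32 = π(0.304)⁴/32 = 8.385×10^-4 m⁴.
T_max = τ_allow·J/r = 9.58×10^7 × 8.385×10^-4 / 0.152 = 528500 N·m.
ω = 2π·40.0/60 = 4.189 rad/s, so P_max = T_max·ω = 2.214×10^6 W.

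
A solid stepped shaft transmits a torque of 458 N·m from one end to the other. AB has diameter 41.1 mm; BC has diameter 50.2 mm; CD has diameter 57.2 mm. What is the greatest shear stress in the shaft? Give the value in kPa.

33600 kPa

Under the same torque, τ_max = 16T/(πd³) is largest where d is smallest — segment AB (d = 41.1 mm).
τ_max = 16·458.0/(π·(0.0411)³) = 3.360×10^7 Pa.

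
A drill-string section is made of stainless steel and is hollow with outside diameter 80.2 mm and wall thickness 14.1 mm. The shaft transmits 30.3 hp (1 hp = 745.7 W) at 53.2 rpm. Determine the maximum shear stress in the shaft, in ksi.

ω = 2π·53.2/60 = 5.571 rad/s, so T = P/ω = 30.3×745.7 / 5.571 = 4056 N·m.
J = π(d_o⁴ − d_i⁴)/32 = π(0.0802⁴ − 0.0520⁴)/32 = 3.344×10^-6 m⁴.
τ_max = T·r/J = 4056 × 0.0401 / 3.344×10^-6 = 4.864×10^7 Pa.

7.05 ksi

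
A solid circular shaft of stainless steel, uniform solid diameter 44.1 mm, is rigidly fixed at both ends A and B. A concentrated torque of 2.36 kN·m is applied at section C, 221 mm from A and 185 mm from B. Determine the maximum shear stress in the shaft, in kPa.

With uniform GJ and both ends fixed, compatibility θ_AC = θ_CB gives T_A·a = T_B·b, together with T_A + T_B = T₀.
T_A = T₀·b/(a+b) = 2360·185/406.0 = 1075 N·m; T_B = 1285 N·m.
τ in each portion: τ_AC = 6.39×10^7 Pa, τ_CB = 7.63×10^7 Pa; maximum is in CB.
τ_max = T_CB·r/J = 1285·0.0221/3.71×10^-7 = 7.628×10^7 Pa.

76300 kPa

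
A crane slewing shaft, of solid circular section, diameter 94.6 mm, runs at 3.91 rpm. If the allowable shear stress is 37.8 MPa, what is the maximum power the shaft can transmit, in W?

J = πd⁴/32 = π(0.0946)⁴/32 = 7.863×10^-6 m⁴.
T_max = τ_allow·J/r = 3.78×10^7 × 7.863×10^-6 / 0.0473 = 6283 N·m.
ω = 2π·3.91/60 = 0.4095 rad/s, so P_max = T_max·ω = 2573 W.

2570 W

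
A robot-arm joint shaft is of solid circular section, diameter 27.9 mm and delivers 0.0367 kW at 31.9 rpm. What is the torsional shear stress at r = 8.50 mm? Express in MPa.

ω = 2π·31.9/60 = 3.341 rad/s, so T = P/ω = 0.0367×10³ / 3.341 = 10.99 N·m.
J = πd⁴/32 = π(0.0279)⁴/32 = 5.949×10^-8 m⁴.
Shear stress varies linearly with radius: τ = T·r/J = 10.99 × 0.00850 / 5.949×10^-8 = 1.570×10^6 Pa.

1.57 MPa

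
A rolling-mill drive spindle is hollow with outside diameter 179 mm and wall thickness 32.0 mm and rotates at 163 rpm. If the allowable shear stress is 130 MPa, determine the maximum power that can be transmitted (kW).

J = π(d_o⁴ − d_i⁴)/32 = π(0.179⁴ − 0.115⁴)/32 = 8.362×10^-5 m⁴.
T_max = τ_allow·J/r = 1.30×10^8 × 8.362×10^-5 / 0.0895 = 121500 N·m.
ω = 2π·163/60 = 17.07 rad/s, so P_max = T_max·ω = 2.073×10^6 W.

2070 kW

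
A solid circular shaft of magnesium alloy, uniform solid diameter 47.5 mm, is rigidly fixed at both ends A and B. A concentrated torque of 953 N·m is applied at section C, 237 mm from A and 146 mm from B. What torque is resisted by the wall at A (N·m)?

With uniform GJ and both ends fixed, compatibility θ_AC = θ_CB gives T_A·a = T_B·b, together with T_A + T_B = T₀.
T_A = T₀·b/(a+b) = 953.0·146/383.0 = 363.3 N·m; T_B = 589.7 N·m.

363 N·m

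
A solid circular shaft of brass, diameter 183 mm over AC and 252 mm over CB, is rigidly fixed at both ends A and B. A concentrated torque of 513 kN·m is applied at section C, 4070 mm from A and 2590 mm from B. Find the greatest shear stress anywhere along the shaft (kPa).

Compatibility: T_A·a/J_AC = T_B·b/J_CB with T_A + T_B = T₀.
J_AC = 1.10×10^-4 m⁴, J_CB = 3.96×10^-4 m⁴, so T_A = T₀·(J_AC/a)/((J_AC/a)+(J_CB/b)) = 77140 N·m, T_B = 435900 N·m.
τ in each portion: τ_AC = 6.41×10^7 Pa, τ_CB = 1.39×10^8 Pa; maximum is in CB.
τ_max = T_CB·r/J = 435900·0.126/3.96×10^-4 = 1.387×10^8 Pa.

139000 kPa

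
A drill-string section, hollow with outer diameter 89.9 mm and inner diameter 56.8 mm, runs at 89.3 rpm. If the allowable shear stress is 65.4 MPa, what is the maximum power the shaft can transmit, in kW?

J = π(d_o⁴ − d_i⁴)/32 = π(0.0899⁴ − 0.0568⁴)/32 = 5.391×10^-6 m⁴.
T_max = τ_allow·J/r = 6.54×10^7 × 5.391×10^-6 / 0.0450 = 7843 N·m.
ω = 2π·89.3/60 = 9.351 rad/s, so P_max = T_max·ω = 7.335×10^4 W.

73.3 kW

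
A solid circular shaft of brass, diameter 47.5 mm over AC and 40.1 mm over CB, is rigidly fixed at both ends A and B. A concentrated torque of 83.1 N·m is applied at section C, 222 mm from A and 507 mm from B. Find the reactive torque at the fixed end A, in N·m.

Compatibility: T_A·a/J_AC = T_B·b/J_CB with T_A + T_B = T₀.
J_AC = 5.00×10^-7 m⁴, J_CB = 2.54×10^-7 m⁴, so T_A = T₀·(J_AC/a)/((J_AC/a)+(J_CB/b)) = 67.98 N·m, T_B = 15.12 N·m.

68.0 N·m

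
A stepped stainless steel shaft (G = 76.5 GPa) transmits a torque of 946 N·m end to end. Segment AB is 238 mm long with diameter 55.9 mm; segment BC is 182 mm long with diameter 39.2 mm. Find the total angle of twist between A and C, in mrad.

12.8 mrad

J_AB = π(0.0559)⁴/32 = 9.59×10^-7 m⁴; J_BC = π(0.0392)⁴/32 = 2.32×10^-7 m⁴.
θ = (T/G)·Σ L_i/J_i = (946.0/76.5×10⁹)·(0.238/9.59×10^-7 + 0.182/2.32×10^-7) = 0.01278 rad.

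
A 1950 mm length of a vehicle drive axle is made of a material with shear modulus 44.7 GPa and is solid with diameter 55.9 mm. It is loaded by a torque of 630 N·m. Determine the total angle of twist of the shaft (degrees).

J = πd⁴/32 = π(0.0559)⁴/32 = 9.586×10^-7 m⁴.
θ = T·L/(G·J) = 630.0 × 1.95 / (44.7×10⁹ × 9.586×10^-7) = 0.02867 rad.

1.64°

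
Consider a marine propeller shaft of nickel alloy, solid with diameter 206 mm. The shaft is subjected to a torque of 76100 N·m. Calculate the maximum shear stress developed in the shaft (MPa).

44.3 MPa

J = πd⁴/32 = π(0.206)⁴/32 = 1.768×10^-4 m⁴.
τ_max = T·r/J = 76100 × 0.103 / 1.768×10^-4 = 4.434×10^7 Pa.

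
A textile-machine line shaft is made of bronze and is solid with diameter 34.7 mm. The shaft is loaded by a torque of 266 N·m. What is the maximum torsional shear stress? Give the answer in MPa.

J = πd⁴/32 = π(0.0347)⁴/32 = 1.423×10^-7 m⁴.
τ_max = T·r/J = 266.0 × 0.0174 / 1.423×10^-7 = 3.242×10^7 Pa.

32.4 MPa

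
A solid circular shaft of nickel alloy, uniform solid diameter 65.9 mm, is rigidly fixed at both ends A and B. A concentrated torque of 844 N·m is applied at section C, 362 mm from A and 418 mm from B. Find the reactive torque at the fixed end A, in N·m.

With uniform GJ and both ends fixed, compatibility θ_AC = θ_CB gives T_A·a = T_B·b, together with T_A + T_B = T₀.
T_A = T₀·b/(a+b) = 844.0·418/780.0 = 452.3 N·m; T_B = 391.7 N·m.

452 N·m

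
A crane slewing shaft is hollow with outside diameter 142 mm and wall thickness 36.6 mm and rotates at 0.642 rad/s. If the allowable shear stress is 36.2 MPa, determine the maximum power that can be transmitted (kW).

J = π(d_o⁴ − d_i⁴)/32 = π(0.142⁴ − 0.0688⁴)/32 = 3.772×10^-5 m⁴.
T_max = τ_allow·J/r = 3.62×10^7 × 3.772×10^-5 / 0.0710 = 19230 N·m.
ω = 0.642 rad/s, so P_max = T_max·ω = 1.235×10^4 W.

12.3 kW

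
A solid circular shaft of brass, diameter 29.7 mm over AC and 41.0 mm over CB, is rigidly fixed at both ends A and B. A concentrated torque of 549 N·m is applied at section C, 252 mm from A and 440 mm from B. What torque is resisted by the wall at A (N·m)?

Compatibility: T_A·a/J_AC = T_B·b/J_CB with T_A + T_B = T₀.
J_AC = 7.64×10^-8 m⁴, J_CB = 2.77×10^-7 m⁴, so T_A = T₀·(J_AC/a)/((J_AC/a)+(J_CB/b)) = 178.2 N·m, T_B = 370.8 N·m.

178 N·m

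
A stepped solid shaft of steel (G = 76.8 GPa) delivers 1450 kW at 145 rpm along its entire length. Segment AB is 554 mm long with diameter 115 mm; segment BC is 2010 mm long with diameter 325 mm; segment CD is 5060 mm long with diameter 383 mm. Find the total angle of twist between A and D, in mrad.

ω = 2π·145/60 = 15.18 rad/s, so T = P/ω = 1450×10³ / 15.18 = 95490 N·m.
J_AB = π(0.115)⁴/32 = 1.72×10^-5 m⁴; J_BC = π(0.325)⁴/32 = 1.10×10^-3 m⁴; J_CD = π(0.383)⁴/32 = 2.11×10^-3 m⁴.
θ = (T/G)·Σ L_i/J_i = (95490/76.8×10⁹)·(0.554/1.72×10^-5 + 2.01/1.10×10^-3 + 5.06/2.11×10^-3) = 0.04538 rad.

45.4 mrad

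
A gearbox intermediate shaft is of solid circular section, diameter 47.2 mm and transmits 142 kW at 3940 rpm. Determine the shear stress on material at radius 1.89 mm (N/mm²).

ω = 2π·3940/60 = 412.6 rad/s, so T = P/ω = 142×10³ / 412.6 = 344.2 N·m.
J = πd⁴/32 = π(0.0472)⁴/32 = 4.873×10^-7 m⁴.
Shear stress varies linearly with radius: τ = T·r/J = 344.2 × 0.00189 / 4.873×10^-7 = 1.335×10^6 Pa.

1.33 N/mm²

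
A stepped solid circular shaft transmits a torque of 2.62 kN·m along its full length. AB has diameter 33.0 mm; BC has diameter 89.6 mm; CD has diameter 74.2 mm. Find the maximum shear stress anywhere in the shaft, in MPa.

Under the same torque, τ_max = 16T/(πd³) is largest where d is smallest — segment AB (d = 33.0 mm).
τ_max = 16·2620/(π·(0.0330)³) = 3.713×10^8 Pa.

371 MPa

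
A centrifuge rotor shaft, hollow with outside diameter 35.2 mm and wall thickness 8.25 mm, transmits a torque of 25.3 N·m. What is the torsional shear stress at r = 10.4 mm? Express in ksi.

0.275 ksi

J = π(d_o⁴ − d_i⁴)/32 = π(0.0352⁴ − 0.0187⁴)/32 = 1.387×10^-7 m⁴.
Shear stress varies linearly with radius: τ = T·r/J = 25.30 × 0.0104 / 1.387×10^-7 = 1.897×10^6 Pa.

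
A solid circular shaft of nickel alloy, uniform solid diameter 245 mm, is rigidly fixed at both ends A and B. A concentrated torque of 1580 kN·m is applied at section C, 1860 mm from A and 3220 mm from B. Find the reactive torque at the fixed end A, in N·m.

With uniform GJ and both ends fixed, compatibility θ_AC = θ_CB gives T_A·a = T_B·b, together with T_A + T_B = T₀.
T_A = T₀·b/(a+b) = 1.580e6·3220/5080 = 1.001e6 N·m; T_B = 578500 N·m.

1.00e6 N·m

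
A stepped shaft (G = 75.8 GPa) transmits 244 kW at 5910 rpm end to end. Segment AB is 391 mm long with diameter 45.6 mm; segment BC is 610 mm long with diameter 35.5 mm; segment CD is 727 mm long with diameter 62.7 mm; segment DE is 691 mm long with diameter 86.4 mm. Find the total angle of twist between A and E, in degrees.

ω = 2π·5910/60 = 618.9 rad/s, so T = P/ω = 244×10³ / 618.9 = 394.3 N·m.
J_AB = π(0.0456)⁴/32 = 4.24×10^-7 m⁴; J_BC = π(0.0355)⁴/32 = 1.56×10^-7 m⁴; J_CD = π(0.0627)⁴/32 = 1.52×10^-6 m⁴; J_DE = π(0.0864)⁴/32 = 5.47×10^-6 m⁴.
θ = (T/G)·Σ L_i/J_i = (394.3/75.8×10⁹)·(0.391/4.24×10^-7 + 0.610/1.56×10^-7 + 0.727/1.52×10^-6 + 0.691/5.47×10^-6) = 0.02829 rad.

1.62°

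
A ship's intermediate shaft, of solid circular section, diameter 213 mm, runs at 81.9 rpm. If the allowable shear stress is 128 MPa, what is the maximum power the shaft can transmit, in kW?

J = πd⁴/32 = π(0.213)⁴/32 = 2.021×10^-4 m⁴.
T_max = τ_allow·J/r = 1.28×10^8 × 2.021×10^-4 / 0.106 = 242900 N·m.
ω = 2π·81.9/60 = 8.577 rad/s, so P_max = T_max·ω = 2.083×10^6 W.

2080 kW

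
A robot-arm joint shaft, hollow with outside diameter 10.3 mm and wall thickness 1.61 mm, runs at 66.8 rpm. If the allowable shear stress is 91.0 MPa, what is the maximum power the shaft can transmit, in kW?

J = π(d_o⁴ − d_i⁴)/32 = π(0.0103⁴ − 0.00708⁴)/32 = 8.583×10^-10 m⁴.
T_max = τ_allow·J/r = 9.10×10^7 × 8.583×10^-10 / 0.00515 = 15.17 N·m.
ω = 2π·66.8/60 = 6.995 rad/s, so P_max = T_max·ω = 106.1 W.

0.106 kW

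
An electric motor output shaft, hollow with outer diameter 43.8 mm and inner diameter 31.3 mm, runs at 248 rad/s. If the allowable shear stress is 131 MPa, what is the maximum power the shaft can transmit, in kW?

J = π(d_o⁴ − d_i⁴)/32 = π(0.0438⁴ − 0.0313⁴)/32 = 2.671×10^-7 m⁴.
T_max = τ_allow·J/r = 1.31×10^8 × 2.671×10^-7 / 0.0219 = 1598 N·m.
ω = 248 rad/s, so P_max = T_max·ω = 3.962×10^5 W.

396 kW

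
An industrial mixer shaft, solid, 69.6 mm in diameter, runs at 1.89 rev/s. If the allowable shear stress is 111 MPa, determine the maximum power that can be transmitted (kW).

87.3 kW

J = πd⁴/32 = π(0.0696)⁴/32 = 2.304×10^-6 m⁴.
T_max = τ_allow·J/r = 1.11×10^8 × 2.304×10^-6 / 0.0348 = 7348 N·m.
ω = 2π·1.89 = 11.88 rad/s, so P_max = T_max·ω = 8.726×10^4 W.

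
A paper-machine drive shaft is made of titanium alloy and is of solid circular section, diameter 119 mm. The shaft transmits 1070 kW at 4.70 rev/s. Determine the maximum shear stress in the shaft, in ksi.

15.9 ksi

ω = 2π·4.70 = 29.53 rad/s, so T = P/ω = 1070×10³ / 29.53 = 36230 N·m.
J = πd⁴/32 = π(0.119)⁴/32 = 1.969×10^-5 m⁴.
τ_max = T·r/J = 36230 × 0.0595 / 1.969×10^-5 = 1.095×10^8 Pa.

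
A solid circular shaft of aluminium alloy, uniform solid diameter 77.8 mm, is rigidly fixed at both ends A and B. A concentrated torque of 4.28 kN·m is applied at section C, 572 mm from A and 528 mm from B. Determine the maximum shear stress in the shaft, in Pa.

2.41e7 Pa

With uniform GJ and both ends fixed, compatibility θ_AC = θ_CB gives T_A·a = T_B·b, together with T_A + T_B = T₀.
T_A = T₀·b/(a+b) = 4280·528/1100 = 2054 N·m; T_B = 2226 N·m.
τ in each portion: τ_AC = 2.22×10^7 Pa, τ_CB = 2.41×10^7 Pa; maximum is in CB.
τ_max = T_CB·r/J = 2226·0.0389/3.60×10^-6 = 2.407×10^7 Pa.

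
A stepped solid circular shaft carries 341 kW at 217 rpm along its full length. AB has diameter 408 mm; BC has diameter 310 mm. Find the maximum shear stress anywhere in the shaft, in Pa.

ω = 2π·217/60 = 22.72 rad/s, so T = P/ω = 341×10³ / 22.72 = 15010 N·m.
Under the same torque, τ_max = 16T/(πd³) is largest where d is smallest — segment BC (d = 310 mm).
τ_max = 16·15010/(π·(0.310)³) = 2.565×10^6 Pa.

2.57e6 Pa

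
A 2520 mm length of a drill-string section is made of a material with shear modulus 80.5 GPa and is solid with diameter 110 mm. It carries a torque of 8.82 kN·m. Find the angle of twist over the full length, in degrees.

1.10°

J = πd⁴/32 = π(0.110)⁴/32 = 1.437×10^-5 m⁴.
θ = T·L/(G·J) = 8820 × 2.52 / (80.5×10⁹ × 1.437×10^-5) = 0.01921 rad.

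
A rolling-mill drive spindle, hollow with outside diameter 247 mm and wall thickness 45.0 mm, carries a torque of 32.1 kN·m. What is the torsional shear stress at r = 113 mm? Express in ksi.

1.72 ksi

J = π(d_o⁴ − d_i⁴)/32 = π(0.247⁴ − 0.157⁴)/32 = 3.058×10^-4 m⁴.
Shear stress varies linearly with radius: τ = T·r/J = 32100 × 0.113 / 3.058×10^-4 = 1.186×10^7 Pa.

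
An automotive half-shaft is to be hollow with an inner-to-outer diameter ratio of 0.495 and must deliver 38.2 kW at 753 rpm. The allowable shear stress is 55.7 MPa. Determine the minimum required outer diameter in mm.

ω = 2π·753/60 = 78.85 rad/s, so T = P/ω = 38.2×10³ / 78.85 = 484.4 N·m.
For a hollow shaft with d_i/d_o = 0.495: τ_max = 16T/(π d_o³ (1−k⁴)), so d_o = [16T/(π τ_allow (1−k⁴))]^(1/3) = [16·484.4/(π·5.57×10^7·0.9400)]^(1/3) = 0.03612 m.

36.1 mm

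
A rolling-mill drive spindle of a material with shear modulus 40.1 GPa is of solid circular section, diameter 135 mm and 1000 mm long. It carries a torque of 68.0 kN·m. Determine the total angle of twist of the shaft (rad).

0.0520 rad

J = πd⁴/32 = π(0.135)⁴/32 = 3.261×10^-5 m⁴.
θ = T·L/(G·J) = 68000 × 1.00 / (40.1×10⁹ × 3.261×10^-5) = 0.05200 rad.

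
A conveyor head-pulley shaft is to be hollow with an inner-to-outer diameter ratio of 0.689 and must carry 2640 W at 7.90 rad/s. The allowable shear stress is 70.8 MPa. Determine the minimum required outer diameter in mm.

31.4 mm

ω = 7.90 rad/s, so T = P/ω = 2640 / 7.900 = 334.2 N·m.
For a hollow shaft with d_i/d_o = 0.689: τ_max = 16T/(π d_o³ (1−k⁴)), so d_o = [16T/(π τ_allow (1−k⁴))]^(1/3) = [16·334.2/(π·7.08×10^7·0.7746)]^(1/3) = 0.03142 m.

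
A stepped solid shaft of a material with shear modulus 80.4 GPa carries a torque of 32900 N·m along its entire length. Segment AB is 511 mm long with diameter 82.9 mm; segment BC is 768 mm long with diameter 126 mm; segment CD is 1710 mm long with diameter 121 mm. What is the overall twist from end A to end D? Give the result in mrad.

91.0 mrad

J_AB = π(0.0829)⁴/32 = 4.64×10^-6 m⁴; J_BC = π(0.126)⁴/32 = 2.47×10^-5 m⁴; J_CD = π(0.121)⁴/32 = 2.10×10^-5 m⁴.
θ = (T/G)·Σ L_i/J_i = (32900/80.4×10⁹)·(0.511/4.64×10^-6 + 0.768/2.47×10^-5 + 1.71/2.10×10^-5) = 0.09105 rad.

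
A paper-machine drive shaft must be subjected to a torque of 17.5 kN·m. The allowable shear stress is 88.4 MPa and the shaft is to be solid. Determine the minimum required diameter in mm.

For a solid shaft τ_max = 16T/(πd³), so d = (16T/(π τ_allow))^(1/3) = (16·17500/(π·8.84×10^7))^(1/3) = 0.1003 m.

100 mm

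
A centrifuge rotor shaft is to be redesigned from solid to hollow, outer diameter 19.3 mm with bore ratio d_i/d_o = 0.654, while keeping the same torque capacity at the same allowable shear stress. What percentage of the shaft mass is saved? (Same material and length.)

34.5 %

Equal τ_max and T ⇒ the solid shaft needs d_s³ = d_o³(1−k⁴), so d_s = 19.3·(1−0.654⁴)^(1/3) = 18.04 mm.
Area ratio A_h/A_s = d_o²(1−k²)/d_s² = (1−k²)/(1−k⁴)^(2/3) = 0.6548.
Mass saving = 1 − 0.6548 = 34.5 %.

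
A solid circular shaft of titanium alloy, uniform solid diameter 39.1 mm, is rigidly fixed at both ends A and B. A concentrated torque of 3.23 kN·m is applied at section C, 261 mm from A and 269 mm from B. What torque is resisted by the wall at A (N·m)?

1640 N·m

With uniform GJ and both ends fixed, compatibility θ_AC = θ_CB gives T_A·a = T_B·b, together with T_A + T_B = T₀.
T_A = T₀·b/(a+b) = 3230·269/530.0 = 1639 N·m; T_B = 1591 N·m.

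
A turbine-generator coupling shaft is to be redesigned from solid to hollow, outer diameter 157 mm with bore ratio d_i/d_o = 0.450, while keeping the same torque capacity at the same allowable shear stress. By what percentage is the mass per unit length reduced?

Equal τ_max and T ⇒ the solid shaft needs d_s³ = d_o³(1−k⁴), so d_s = 157·(1−0.450⁴)^(1/3) = 154.8 mm.
Area ratio A_h/A_s = d_o²(1−k²)/d_s² = (1−k²)/(1−k⁴)^(2/3) = 0.8201.
Mass saving = 1 − 0.8201 = 18.0 %.

18.0 %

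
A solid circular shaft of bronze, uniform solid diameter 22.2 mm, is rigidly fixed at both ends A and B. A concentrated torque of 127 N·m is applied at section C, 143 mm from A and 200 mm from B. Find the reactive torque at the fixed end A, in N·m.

74.1 N·m

With uniform GJ and both ends fixed, compatibility θ_AC = θ_CB gives T_A·a = T_B·b, together with T_A + T_B = T₀.
T_A = T₀·b/(a+b) = 127.0·200/343.0 = 74.05 N·m; T_B = 52.95 N·m.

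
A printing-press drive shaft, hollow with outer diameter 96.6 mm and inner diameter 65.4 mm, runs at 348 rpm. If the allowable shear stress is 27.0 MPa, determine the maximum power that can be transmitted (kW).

J = π(d_o⁴ − d_i⁴)/32 = π(0.0966⁴ − 0.0654⁴)/32 = 6.753×10^-6 m⁴.
T_max = τ_allow·J/r = 2.70×10^7 × 6.753×10^-6 / 0.0483 = 3775 N·m.
ω = 2π·348/60 = 36.44 rad/s, so P_max = T_max·ω = 1.376×10^5 W.

138 kW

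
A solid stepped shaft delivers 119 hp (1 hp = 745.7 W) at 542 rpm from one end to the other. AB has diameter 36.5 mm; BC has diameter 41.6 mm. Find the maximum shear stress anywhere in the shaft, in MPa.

164 MPa

ω = 2π·542/60 = 56.76 rad/s, so T = P/ω = 119×745.7 / 56.76 = 1563 N·m.
Under the same torque, τ_max = 16T/(πd³) is largest where d is smallest — segment AB (d = 36.5 mm).
τ_max = 16·1563/(π·(0.0365)³) = 1.637×10^8 Pa.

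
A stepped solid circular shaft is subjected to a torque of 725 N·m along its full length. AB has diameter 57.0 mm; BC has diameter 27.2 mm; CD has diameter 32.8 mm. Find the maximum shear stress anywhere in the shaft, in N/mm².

Under the same torque, τ_max = 16T/(πd³) is largest where d is smallest — segment BC (d = 27.2 mm).
τ_max = 16·725.0/(π·(0.0272)³) = 1.835×10^8 Pa.

183 N/mm²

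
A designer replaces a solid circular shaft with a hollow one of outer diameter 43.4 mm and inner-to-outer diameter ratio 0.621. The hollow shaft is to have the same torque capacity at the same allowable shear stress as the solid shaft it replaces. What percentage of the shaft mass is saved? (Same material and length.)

31.6 %

Equal τ_max and T ⇒ the solid shaft needs d_s³ = d_o³(1−k⁴), so d_s = 43.4·(1−0.621⁴)^(1/3) = 41.13 mm.
Area ratio A_h/A_s = d_o²(1−k²)/d_s² = (1−k²)/(1−k⁴)^(2/3) = 0.6840.
Mass saving = 1 − 0.6840 = 31.6 %.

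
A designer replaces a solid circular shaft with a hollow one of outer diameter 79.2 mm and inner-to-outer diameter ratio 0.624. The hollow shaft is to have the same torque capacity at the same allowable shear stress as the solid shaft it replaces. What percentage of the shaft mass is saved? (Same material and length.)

Equal τ_max and T ⇒ the solid shaft needs d_s³ = d_o³(1−k⁴), so d_s = 79.2·(1−0.624⁴)^(1/3) = 74.98 mm.
Area ratio A_h/A_s = d_o²(1−k²)/d_s² = (1−k²)/(1−k⁴)^(2/3) = 0.6814.
Mass saving = 1 − 0.6814 = 31.9 %.

31.9 %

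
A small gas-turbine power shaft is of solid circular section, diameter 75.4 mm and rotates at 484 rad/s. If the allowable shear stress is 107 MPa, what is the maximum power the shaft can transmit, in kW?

4360 kW

J = πd⁴/32 = π(0.0754)⁴/32 = 3.173×10^-6 m⁴.
T_max = τ_allow·J/r = 1.07×10^8 × 3.173×10^-6 / 0.0377 = 9006 N·m.
ω = 484 rad/s, so P_max = T_max·ω = 4.359×10^6 W.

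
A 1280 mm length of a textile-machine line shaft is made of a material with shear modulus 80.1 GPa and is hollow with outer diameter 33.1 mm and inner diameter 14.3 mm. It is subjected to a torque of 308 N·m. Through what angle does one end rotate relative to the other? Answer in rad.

J = π(d_o⁴ − d_i⁴)/32 = π(0.0331⁴ − 0.0143⁴)/32 = 1.137×10^-7 m⁴.
θ = T·L/(G·J) = 308.0 × 1.28 / (80.1×10⁹ × 1.137×10^-7) = 0.04327 rad.

0.0433 rad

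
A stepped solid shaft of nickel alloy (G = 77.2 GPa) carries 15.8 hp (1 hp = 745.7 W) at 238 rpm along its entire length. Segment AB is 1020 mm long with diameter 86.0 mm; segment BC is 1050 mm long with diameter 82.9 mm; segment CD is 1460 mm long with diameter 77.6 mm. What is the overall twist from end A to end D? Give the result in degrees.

ω = 2π·238/60 = 24.92 rad/s, so T = P/ω = 15.8×745.7 / 24.92 = 472.7 N·m.
J_AB = π(0.0860)⁴/32 = 5.37×10^-6 m⁴; J_BC = π(0.0829)⁴/32 = 4.64×10^-6 m⁴; J_CD = π(0.0776)⁴/32 = 3.56×10^-6 m⁴.
θ = (T/G)·Σ L_i/J_i = (472.7/77.2×10⁹)·(1.02/5.37×10^-6 + 1.05/4.64×10^-6 + 1.46/3.56×10^-6) = 5.061×10^-3 rad.

0.290°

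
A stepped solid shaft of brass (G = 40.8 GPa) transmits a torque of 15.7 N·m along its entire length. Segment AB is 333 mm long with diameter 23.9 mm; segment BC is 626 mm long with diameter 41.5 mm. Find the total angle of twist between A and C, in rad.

0.00483 rad

J_AB = π(0.0239)⁴/32 = 3.20×10^-8 m⁴; J_BC = π(0.0415)⁴/32 = 2.91×10^-7 m⁴.
θ = (T/G)·Σ L_i/J_i = (15.70/40.8×10⁹)·(0.333/3.20×10^-8 + 0.626/2.91×10^-7) = 4.828×10^-3 rad.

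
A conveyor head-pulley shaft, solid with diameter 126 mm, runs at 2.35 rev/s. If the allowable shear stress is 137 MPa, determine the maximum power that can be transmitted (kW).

J = πd⁴/32 = π(0.126)⁴/32 = 2.474×10^-5 m⁴.
T_max = τ_allow·J/r = 1.37×10^8 × 2.474×10^-5 / 0.0630 = 53810 N·m.
ω = 2π·2.35 = 14.77 rad/s, so P_max = T_max·ω = 7.945×10^5 W.

795 kW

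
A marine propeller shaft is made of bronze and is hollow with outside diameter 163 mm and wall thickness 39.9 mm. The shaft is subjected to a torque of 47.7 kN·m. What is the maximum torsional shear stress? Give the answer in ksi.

J = π(d_o⁴ − d_i⁴)/32 = π(0.163⁴ − 0.0832⁴)/32 = 6.460×10^-5 m⁴.
τ_max = T·r/J = 47700 × 0.0815 / 6.460×10^-5 = 6.018×10^7 Pa.

8.73 ksi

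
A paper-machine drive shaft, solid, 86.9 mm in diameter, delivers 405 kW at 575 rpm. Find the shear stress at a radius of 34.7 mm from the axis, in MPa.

ω = 2π·575/60 = 60.21 rad/s, so T = P/ω = 405×10³ / 60.21 = 6726 N·m.
J = πd⁴/32 = π(0.0869)⁴/32 = 5.599×10^-6 m⁴.
Shear stress varies linearly with radius: τ = T·r/J = 6726 × 0.0347 / 5.599×10^-6 = 4.169×10^7 Pa.

41.7 MPa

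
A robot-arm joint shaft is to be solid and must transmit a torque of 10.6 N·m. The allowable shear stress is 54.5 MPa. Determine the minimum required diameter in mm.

For a solid shaft τ_max = 16T/(πd³), so d = (16T/(π τ_allow))^(1/3) = (16·10.60/(π·5.45×10^7))^(1/3) = 0.009968 m.

9.97 mm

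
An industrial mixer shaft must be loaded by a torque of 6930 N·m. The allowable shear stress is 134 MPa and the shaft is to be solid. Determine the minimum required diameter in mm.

For a solid shaft τ_max = 16T/(πd³), so d = (16T/(π τ_allow))^(1/3) = (16·6930/(π·1.34×10^8))^(1/3) = 0.06410 m.

64.1 mm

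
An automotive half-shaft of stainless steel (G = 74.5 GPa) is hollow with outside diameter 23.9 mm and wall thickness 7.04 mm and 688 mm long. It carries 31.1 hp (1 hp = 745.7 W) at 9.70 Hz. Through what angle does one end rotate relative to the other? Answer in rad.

ω = 2π·9.70 = 60.95 rad/s, so T = P/ω = 31.1×745.7 / 60.95 = 380.5 N·m.
J = π(d_o⁴ − d_i⁴)/32 = π(0.0239⁴ − 0.00982⁴)/32 = 3.112×10^-8 m⁴.
θ = T·L/(G·J) = 380.5 × 0.688 / (74.5×10⁹ × 3.112×10^-8) = 0.1129 rad.

0.113 rad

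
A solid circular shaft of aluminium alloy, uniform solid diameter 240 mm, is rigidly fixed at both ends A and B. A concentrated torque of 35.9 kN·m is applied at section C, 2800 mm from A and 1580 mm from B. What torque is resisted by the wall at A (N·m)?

13000 N·m

With uniform GJ and both ends fixed, compatibility θ_AC = θ_CB gives T_A·a = T_B·b, together with T_A + T_B = T₀.
T_A = T₀·b/(a+b) = 35900·1580/4380 = 12950 N·m; T_B = 22950 N·m.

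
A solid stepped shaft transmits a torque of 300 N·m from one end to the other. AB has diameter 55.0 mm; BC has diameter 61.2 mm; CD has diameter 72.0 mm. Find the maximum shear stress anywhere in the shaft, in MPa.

9.18 MPa

Under the same torque, τ_max = 16T/(πd³) is largest where d is smallest — segment AB (d = 55.0 mm).
τ_max = 16·300.0/(π·(0.0550)³) = 9.183×10^6 Pa.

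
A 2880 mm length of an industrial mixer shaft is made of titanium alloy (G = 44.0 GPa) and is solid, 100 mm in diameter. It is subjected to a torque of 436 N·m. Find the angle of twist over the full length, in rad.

J = πd⁴/32 = π(0.100)⁴/32 = 9.817×10^-6 m⁴.
θ = T·L/(G·J) = 436.0 × 2.88 / (44.0×10⁹ × 9.817×10^-6) = 2.907×10^-3 rad.

0.00291 rad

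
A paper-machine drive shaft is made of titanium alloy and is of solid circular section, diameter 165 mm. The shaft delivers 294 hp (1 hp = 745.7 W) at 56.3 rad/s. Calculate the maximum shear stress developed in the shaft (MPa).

ω = 56.3 rad/s, so T = P/ω = 294×745.7 / 56.30 = 3894 N·m.
J = πd⁴/32 = π(0.165)⁴/32 = 7.277×10^-5 m⁴.
τ_max = T·r/J = 3894 × 0.0825 / 7.277×10^-5 = 4.415×10^6 Pa.

4.41 MPa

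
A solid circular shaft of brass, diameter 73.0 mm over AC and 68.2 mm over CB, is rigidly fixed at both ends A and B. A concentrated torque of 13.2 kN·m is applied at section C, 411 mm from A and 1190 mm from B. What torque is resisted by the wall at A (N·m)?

Compatibility: T_A·a/J_AC = T_B·b/J_CB with T_A + T_B = T₀.
J_AC = 2.79×10^-6 m⁴, J_CB = 2.12×10^-6 m⁴, so T_A = T₀·(J_AC/a)/((J_AC/a)+(J_CB/b)) = 10450 N·m, T_B = 2750 N·m.

10500 N·m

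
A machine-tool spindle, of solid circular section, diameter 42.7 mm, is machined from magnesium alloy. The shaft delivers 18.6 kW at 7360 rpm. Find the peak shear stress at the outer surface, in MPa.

ω = 2π·7360/60 = 770.7 rad/s, so T = P/ω = 18.6×10³ / 770.7 = 24.13 N·m.
J = πd⁴/32 = π(0.0427)⁴/32 = 3.264×10^-7 m⁴.
τ_max = T·r/J = 24.13 × 0.0214 / 3.264×10^-7 = 1.579×10^6 Pa.

1.58 MPa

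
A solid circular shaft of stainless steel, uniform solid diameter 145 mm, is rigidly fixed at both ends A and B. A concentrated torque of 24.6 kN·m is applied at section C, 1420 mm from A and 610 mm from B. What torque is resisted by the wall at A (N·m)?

With uniform GJ and both ends fixed, compatibility θ_AC = θ_CB gives T_A·a = T_B·b, together with T_A + T_B = T₀.
T_A = T₀·b/(a+b) = 24600·610/2030 = 7392 N·m; T_B = 17210 N·m.

7390 N·m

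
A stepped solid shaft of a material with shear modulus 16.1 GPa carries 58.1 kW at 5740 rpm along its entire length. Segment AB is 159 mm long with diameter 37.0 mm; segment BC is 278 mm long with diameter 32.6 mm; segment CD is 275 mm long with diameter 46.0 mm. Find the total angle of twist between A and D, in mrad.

24.0 mrad

ω = 2π·5740/60 = 601.1 rad/s, so T = P/ω = 58.1×10³ / 601.1 = 96.66 N·m.
J_AB = π(0.0370)⁴/32 = 1.84×10^-7 m⁴; J_BC = π(0.0326)⁴/32 = 1.11×10^-7 m⁴; J_CD = π(0.0460)⁴/32 = 4.40×10^-7 m⁴.
θ = (T/G)·Σ L_i/J_i = (96.66/16.1×10⁹)·(0.159/1.84×10^-7 + 0.278/1.11×10^-7 + 0.275/4.40×10^-7) = 0.02400 rad.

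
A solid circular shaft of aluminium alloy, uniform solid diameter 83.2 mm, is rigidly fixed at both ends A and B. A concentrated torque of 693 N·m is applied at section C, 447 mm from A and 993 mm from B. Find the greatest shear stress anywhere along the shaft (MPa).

4.23 MPa

With uniform GJ and both ends fixed, compatibility θ_AC = θ_CB gives T_A·a = T_B·b, together with T_A + T_B = T₀.
T_A = T₀·b/(a+b) = 693.0·993/1440 = 477.9 N·m; T_B = 215.1 N·m.
τ in each portion: τ_AC = 4.23×10^6 Pa, τ_CB = 1.90×10^6 Pa; maximum is in AC.
τ_max = T_AC·r/J = 477.9·0.0416/4.70×10^-6 = 4.226×10^6 Pa.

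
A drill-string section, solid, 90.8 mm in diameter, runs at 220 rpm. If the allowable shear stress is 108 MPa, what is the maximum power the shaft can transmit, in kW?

J = πd⁴/32 = π(0.0908)⁴/32 = 6.673×10^-6 m⁴.
T_max = τ_allow·J/r = 1.08×10^8 × 6.673×10^-6 / 0.0454 = 15870 N·m.
ω = 2π·220/60 = 23.04 rad/s, so P_max = T_max·ω = 3.657×10^5 W.

366 kW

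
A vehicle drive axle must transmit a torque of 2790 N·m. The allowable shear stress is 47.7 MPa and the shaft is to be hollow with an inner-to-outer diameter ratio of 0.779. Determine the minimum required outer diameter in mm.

For a hollow shaft with d_i/d_o = 0.779: τ_max = 16T/(π d_o³ (1−k⁴)), so d_o = [16T/(π τ_allow (1−k⁴))]^(1/3) = [16·2790/(π·4.77×10^7·0.6317)]^(1/3) = 0.07783 m.

77.8 mm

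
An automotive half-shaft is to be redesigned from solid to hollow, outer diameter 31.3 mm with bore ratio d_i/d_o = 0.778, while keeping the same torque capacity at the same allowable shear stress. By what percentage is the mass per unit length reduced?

Equal τ_max and T ⇒ the solid shaft needs d_s³ = d_o³(1−k⁴), so d_s = 31.3·(1−0.778⁴)^(1/3) = 26.88 mm.
Area ratio A_h/A_s = d_o²(1−k²)/d_s² = (1−k²)/(1−k⁴)^(2/3) = 0.5350.
Mass saving = 1 − 0.5350 = 46.5 %.

46.5 %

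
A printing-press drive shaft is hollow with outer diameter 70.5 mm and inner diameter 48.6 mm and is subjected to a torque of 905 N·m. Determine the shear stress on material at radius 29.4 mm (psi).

J = π(d_o⁴ − d_i⁴)/32 = π(0.0705⁴ − 0.0486⁴)/32 = 1.878×10^-6 m⁴.
Shear stress varies linearly with radius: τ = T·r/J = 905.0 × 0.0294 / 1.878×10^-6 = 1.417×10^7 Pa.

2060 psi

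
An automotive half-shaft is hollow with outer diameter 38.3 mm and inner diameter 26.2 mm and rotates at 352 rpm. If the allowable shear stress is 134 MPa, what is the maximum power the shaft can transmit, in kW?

J = π(d_o⁴ − d_i⁴)/32 = π(0.0383⁴ − 0.0262⁴)/32 = 1.650×10^-7 m⁴.
T_max = τ_allow·J/r = 1.34×10^8 × 1.650×10^-7 / 0.0191 = 1154 N·m.
ω = 2π·352/60 = 36.86 rad/s, so P_max = T_max·ω = 4.256×10^4 W.

42.6 kW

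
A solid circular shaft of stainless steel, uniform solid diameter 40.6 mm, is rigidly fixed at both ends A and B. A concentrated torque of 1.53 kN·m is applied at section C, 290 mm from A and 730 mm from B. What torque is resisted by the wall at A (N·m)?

1100 N·m

With uniform GJ and both ends fixed, compatibility θ_AC = θ_CB gives T_A·a = T_B·b, together with T_A + T_B = T₀.
T_A = T₀·b/(a+b) = 1530·730/1020 = 1095 N·m; T_B = 435.0 N·m.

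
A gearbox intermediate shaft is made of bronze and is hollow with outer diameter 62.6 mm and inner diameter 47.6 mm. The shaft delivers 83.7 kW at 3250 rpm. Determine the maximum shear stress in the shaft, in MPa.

ω = 2π·3250/60 = 340.3 rad/s, so T = P/ω = 83.7×10³ / 340.3 = 245.9 N·m.
J = π(d_o⁴ − d_i⁴)/32 = π(0.0626⁴ − 0.0476⁴)/32 = 1.004×10^-6 m⁴.
τ_max = T·r/J = 245.9 × 0.0313 / 1.004×10^-6 = 7.670×10^6 Pa.

7.67 MPa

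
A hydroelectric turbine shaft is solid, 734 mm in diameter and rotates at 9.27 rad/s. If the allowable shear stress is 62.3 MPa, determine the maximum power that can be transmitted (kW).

J = πd⁴/32 = π(0.734)⁴/32 = 0.02850 m⁴.
T_max = τ_allow·J/r = 6.23×10^7 × 0.02850 / 0.367 = 4.837e6 N·m.
ω = 9.27 rad/s, so P_max = T_max·ω = 4.484×10^7 W.

44800 kW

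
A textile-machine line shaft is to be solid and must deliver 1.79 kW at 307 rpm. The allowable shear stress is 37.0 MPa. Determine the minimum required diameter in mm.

ω = 2π·307/60 = 32.15 rad/s, so T = P/ω = 1.79×10³ / 32.15 = 55.68 N·m.
For a solid shaft τ_max = 16T/(πd³), so d = (16T/(π τ_allow))^(1/3) = (16·55.68/(π·3.70×10^7))^(1/3) = 0.01972 m.

19.7 mm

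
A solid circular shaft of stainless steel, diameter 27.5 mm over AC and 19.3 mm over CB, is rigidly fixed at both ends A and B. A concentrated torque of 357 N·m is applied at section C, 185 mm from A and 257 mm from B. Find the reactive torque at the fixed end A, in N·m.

Compatibility: T_A·a/J_AC = T_B·b/J_CB with T_A + T_B = T₀.
J_AC = 5.61×10^-8 m⁴, J_CB = 1.36×10^-8 m⁴, so T_A = T₀·(J_AC/a)/((J_AC/a)+(J_CB/b)) = 303.9 N·m, T_B = 53.08 N·m.

304 N·m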